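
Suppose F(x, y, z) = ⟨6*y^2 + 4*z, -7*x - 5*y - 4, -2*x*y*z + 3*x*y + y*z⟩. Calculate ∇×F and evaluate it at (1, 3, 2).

(1, 7, -43)

(∇×F)₁ = ∂F₃/∂y − ∂F₂/∂z = -2*x*z + 3*x + z
(∇×F)₂ = ∂F₁/∂z − ∂F₃/∂x = 2*y*z - 3*y + 4
(∇×F)₃ = ∂F₂/∂x − ∂F₁/∂y = -12*y - 7
∇×F = (-2*x*z + 3*x + z, 2*y*z - 3*y + 4, -12*y - 7)
At (1, 3, 2): (1, 7, -43).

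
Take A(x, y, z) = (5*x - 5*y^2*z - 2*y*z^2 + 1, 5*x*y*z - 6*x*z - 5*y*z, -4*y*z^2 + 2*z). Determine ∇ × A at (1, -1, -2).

(∇×A)₁ = ∂A₃/∂y − ∂A₂/∂z = -5*x*y + 6*x + 5*y - 4*z^2
(∇×A)₂ = ∂A₁/∂z − ∂A₃/∂x = -5*y^2 - 4*y*z
(∇×A)₃ = ∂A₂/∂x − ∂A₁/∂y = 15*y*z + 2*z^2 - 6*z
∇×A = (-5*x*y + 6*x + 5*y - 4*z^2, -5*y^2 - 4*y*z, 15*y*z + 2*z^2 - 6*z)
At (1, -1, -2): (-10, -13, 50).

(-10, -13, 50)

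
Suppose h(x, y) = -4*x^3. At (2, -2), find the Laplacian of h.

-48

∂²h/∂x² = -24*x
∂²h/∂y² = 0
∇²h = -24*x
At (2, -2): -48.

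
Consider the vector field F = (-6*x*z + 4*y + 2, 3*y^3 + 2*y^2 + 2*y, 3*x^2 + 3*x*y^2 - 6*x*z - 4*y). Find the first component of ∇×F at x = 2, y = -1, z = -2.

-16

(∇×F)_1 = ∂F₃/∂y − ∂F₂/∂z
= 6*x*y - 4 − (0)
= 6*x*y - 4
At (2, -1, -2): -16.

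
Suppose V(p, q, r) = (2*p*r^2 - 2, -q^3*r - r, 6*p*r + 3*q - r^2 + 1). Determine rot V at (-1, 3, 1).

(31, -10, 0)

(∇×V)₁ = ∂V₃/∂q − ∂V₂/∂r = q^3 + 4
(∇×V)₂ = ∂V₁/∂r − ∂V₃/∂p = 4*p*r - 6*r
(∇×V)₃ = ∂V₂/∂p − ∂V₁/∂q = 0
∇×V = (q^3 + 4, 4*p*r - 6*r, 0)
At (-1, 3, 1): (31, -10, 0).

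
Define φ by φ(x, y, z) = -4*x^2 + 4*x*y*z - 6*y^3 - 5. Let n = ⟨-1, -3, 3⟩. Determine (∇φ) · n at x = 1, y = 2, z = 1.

∂φ/∂x = -8*x + 4*y*z
∂φ/∂y = 4*x*z - 18*y^2
∂φ/∂z = 4*x*y
∇φ at (1, 2, 1) = (0, -68, 8)
∇φ · n = (0)(-1) + (-68)(-3) + (8)(3) = 228

228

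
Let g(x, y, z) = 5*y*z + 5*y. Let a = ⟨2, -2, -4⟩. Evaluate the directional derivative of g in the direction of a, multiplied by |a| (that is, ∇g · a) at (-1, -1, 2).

∂g/∂x = 0
∂g/∂y = 5*z + 5
∂g/∂z = 5*y
∇g at (-1, -1, 2) = (0, 15, -5)
∇g · a = (0)(2) + (15)(-2) + (-5)(-4) = -10

-10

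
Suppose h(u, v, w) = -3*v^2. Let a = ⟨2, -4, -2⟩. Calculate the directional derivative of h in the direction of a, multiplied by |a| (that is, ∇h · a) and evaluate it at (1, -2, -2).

∂h/∂u = 0
∂h/∂v = -6*v
∂h/∂w = 0
∇h at (1, -2, -2) = (0, 12, 0)
∇h · a = (0)(2) + (12)(-4) + (0)(-2) = -48

-48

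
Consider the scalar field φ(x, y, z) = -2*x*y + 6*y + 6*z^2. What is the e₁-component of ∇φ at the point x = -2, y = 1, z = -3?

-2

(∇φ)_1 = ∂φ/∂x = -2*y
At (-2, 1, -3): -2.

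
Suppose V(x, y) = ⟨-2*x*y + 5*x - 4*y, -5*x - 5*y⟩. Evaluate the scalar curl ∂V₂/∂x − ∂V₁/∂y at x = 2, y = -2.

∂V₂/∂x = -5
∂V₁/∂y = -2*x - 4
Scalar curl = 2*x - 1
At (2, -2): 3.

3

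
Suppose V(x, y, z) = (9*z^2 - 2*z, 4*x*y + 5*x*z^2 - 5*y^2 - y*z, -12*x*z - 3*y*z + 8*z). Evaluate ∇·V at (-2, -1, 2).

∂V₁/∂x = 0
∂V₂/∂y = 4*x - 10*y - z
∂V₃/∂z = -12*x - 3*y + 8
∇·V = -8*x - 13*y - z + 8
At (-2, -1, 2): 35.

35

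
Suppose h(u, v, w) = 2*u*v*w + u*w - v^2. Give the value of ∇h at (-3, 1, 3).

(9, -20, -9)

∂h/∂u = 2*v*w + w
∂h/∂v = 2*u*w - 2*v
∂h/∂w = 2*u*v + u
∇h = (2*v*w + w, 2*u*w - 2*v, 2*u*v + u)
At (-3, 1, 3): (9, -20, -9).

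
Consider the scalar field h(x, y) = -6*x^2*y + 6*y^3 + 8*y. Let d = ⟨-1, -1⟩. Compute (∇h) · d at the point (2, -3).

-218

∂h/∂x = -12*x*y
∂h/∂y = -6*x^2 + 18*y^2 + 8
∇h at (2, -3) = (72, 146)
∇h · d = (72)(-1) + (146)(-1) = -218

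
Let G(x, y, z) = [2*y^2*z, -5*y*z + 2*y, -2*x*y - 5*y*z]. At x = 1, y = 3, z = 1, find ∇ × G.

(8, 24, -12)

(∇×G)₁ = ∂G₃/∂y − ∂G₂/∂z = -2*x + 5*y - 5*z
(∇×G)₂ = ∂G₁/∂z − ∂G₃/∂x = 2*y^2 + 2*y
(∇×G)₃ = ∂G₂/∂x − ∂G₁/∂y = -4*y*z
∇×G = (-2*x + 5*y - 5*z, 2*y^2 + 2*y, -4*y*z)
At (1, 3, 1): (8, 24, -12).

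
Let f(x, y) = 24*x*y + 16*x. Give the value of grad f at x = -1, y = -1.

∂f/∂x = 24*y + 16
∂f/∂y = 24*x
∇f = (24*y + 16, 24*x)
At (-1, -1): (-8, -24).

(-8, -24)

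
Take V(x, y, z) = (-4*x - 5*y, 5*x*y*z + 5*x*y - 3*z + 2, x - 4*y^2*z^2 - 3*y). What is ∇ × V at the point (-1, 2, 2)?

(∇×V)₁ = ∂V₃/∂y − ∂V₂/∂z = -5*x*y - 8*y*z^2
(∇×V)₂ = ∂V₁/∂z − ∂V₃/∂x = -1
(∇×V)₃ = ∂V₂/∂x − ∂V₁/∂y = 5*y*z + 5*y + 5
∇×V = (-5*x*y - 8*y*z^2, -1, 5*y*z + 5*y + 5)
At (-1, 2, 2): (-54, -1, 35).

(-54, -1, 35)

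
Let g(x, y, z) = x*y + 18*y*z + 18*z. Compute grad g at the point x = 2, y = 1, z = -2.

(1, -34, 36)

∂g/∂x = y
∂g/∂y = x + 18*z
∂g/∂z = 18*y + 18
∇g = (y, x + 18*z, 18*y + 18)
At (2, 1, -2): (1, -34, 36).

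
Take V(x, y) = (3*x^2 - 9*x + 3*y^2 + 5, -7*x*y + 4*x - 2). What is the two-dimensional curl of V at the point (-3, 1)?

-9

∂V₂/∂x = -7*y + 4
∂V₁/∂y = 6*y
Scalar curl = -13*y + 4
At (-3, 1): -9.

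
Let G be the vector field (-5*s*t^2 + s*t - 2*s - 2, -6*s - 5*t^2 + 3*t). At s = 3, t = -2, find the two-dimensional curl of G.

∂G₂/∂s = -6
∂G₁/∂t = -10*s*t + s
Scalar curl = 10*s*t - s - 6
At (3, -2): -69.

-69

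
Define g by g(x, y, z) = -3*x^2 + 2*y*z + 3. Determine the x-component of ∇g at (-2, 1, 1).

12

(∇g)_1 = ∂g/∂x = -6*x
At (-2, 1, 1): 12.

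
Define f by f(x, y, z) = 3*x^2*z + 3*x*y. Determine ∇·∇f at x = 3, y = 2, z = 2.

∂²f/∂x² = 6*z
∂²f/∂y² = 0
∂²f/∂z² = 0
∇²f = 6*z
At (3, 2, 2): 12.

12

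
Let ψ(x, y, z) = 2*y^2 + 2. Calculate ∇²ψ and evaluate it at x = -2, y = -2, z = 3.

4

∂²ψ/∂x² = 0
∂²ψ/∂y² = 4
∂²ψ/∂z² = 0
∇²ψ = 4
At (-2, -2, 3): 4.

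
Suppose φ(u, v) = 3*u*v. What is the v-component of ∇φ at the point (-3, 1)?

-9

(∇φ)_2 = ∂φ/∂v = 3*u
At (-3, 1): -9.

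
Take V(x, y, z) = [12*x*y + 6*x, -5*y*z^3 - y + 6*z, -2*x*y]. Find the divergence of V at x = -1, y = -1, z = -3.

∂V₁/∂x = 12*y + 6
∂V₂/∂y = -5*z^3 - 1
∂V₃/∂z = 0
∇·V = 12*y - 5*z^3 + 5
At (-1, -1, -3): 128.

128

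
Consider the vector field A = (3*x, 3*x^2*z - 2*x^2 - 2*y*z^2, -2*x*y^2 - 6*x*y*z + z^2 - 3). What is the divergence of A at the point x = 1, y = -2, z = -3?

-9

∂A₁/∂x = 3
∂A₂/∂y = -2*z^2
∂A₃/∂z = -6*x*y + 2*z
∇·A = -6*x*y - 2*z^2 + 2*z + 3
At (1, -2, -3): -9.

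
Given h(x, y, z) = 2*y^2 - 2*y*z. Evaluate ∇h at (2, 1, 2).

(0, 0, -2)

∂h/∂x = 0
∂h/∂y = 4*y - 2*z
∂h/∂z = -2*y
∇h = (0, 4*y - 2*z, -2*y)
At (2, 1, 2): (0, 0, -2).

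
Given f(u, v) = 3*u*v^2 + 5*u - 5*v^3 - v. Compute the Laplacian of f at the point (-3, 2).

∂²f/∂u² = 0
∂²f/∂v² = 6*(u - 5*v)
∇²f = 6*u - 30*v
At (-3, 2): -78.

-78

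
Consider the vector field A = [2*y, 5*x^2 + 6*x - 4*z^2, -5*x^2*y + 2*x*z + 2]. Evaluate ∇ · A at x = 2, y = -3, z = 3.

4

∂A₁/∂x = 0
∂A₂/∂y = 0
∂A₃/∂z = 2*x
∇·A = 2*x
At (2, -3, 3): 4.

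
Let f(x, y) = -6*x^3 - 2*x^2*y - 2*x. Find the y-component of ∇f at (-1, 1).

(∇f)_2 = ∂f/∂y = -2*x^2
At (-1, 1): -2.

-2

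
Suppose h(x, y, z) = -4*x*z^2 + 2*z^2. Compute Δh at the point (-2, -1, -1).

20

∂²h/∂x² = 0
∂²h/∂y² = 0
∂²h/∂z² = 4*(-2*x + 1)
∇²h = -8*x + 4
At (-2, -1, -1): 20.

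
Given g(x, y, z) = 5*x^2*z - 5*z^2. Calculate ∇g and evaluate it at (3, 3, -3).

(-90, 0, 75)

∂g/∂x = 10*x*z
∂g/∂y = 0
∂g/∂z = 5*x^2 - 10*z
∇g = (10*x*z, 0, 5*x^2 - 10*z)
At (3, 3, -3): (-90, 0, 75).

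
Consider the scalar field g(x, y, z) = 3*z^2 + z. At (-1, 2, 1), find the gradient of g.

(0, 0, 7)

∂g/∂x = 0
∂g/∂y = 0
∂g/∂z = 6*z + 1
∇g = (0, 0, 6*z + 1)
At (-1, 2, 1): (0, 0, 7).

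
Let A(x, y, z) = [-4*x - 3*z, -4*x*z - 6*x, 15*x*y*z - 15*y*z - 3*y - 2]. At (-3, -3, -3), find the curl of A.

(165, -138, 6)

(∇×A)₁ = ∂A₃/∂y − ∂A₂/∂z = 15*x*z + 4*x - 15*z - 3
(∇×A)₂ = ∂A₁/∂z − ∂A₃/∂x = -15*y*z - 3
(∇×A)₃ = ∂A₂/∂x − ∂A₁/∂y = -4*z - 6
∇×A = (15*x*z + 4*x - 15*z - 3, -15*y*z - 3, -4*z - 6)
At (-3, -3, -3): (165, -138, 6).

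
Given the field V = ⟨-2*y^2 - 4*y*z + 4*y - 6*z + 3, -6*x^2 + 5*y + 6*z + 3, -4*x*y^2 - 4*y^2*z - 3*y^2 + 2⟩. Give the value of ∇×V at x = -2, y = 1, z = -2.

(∇×V)₁ = ∂V₃/∂y − ∂V₂/∂z = -8*x*y - 8*y*z - 6*y - 6
(∇×V)₂ = ∂V₁/∂z − ∂V₃/∂x = 4*y^2 - 4*y - 6
(∇×V)₃ = ∂V₂/∂x − ∂V₁/∂y = -12*x + 4*y + 4*z - 4
∇×V = (-8*x*y - 8*y*z - 6*y - 6, 4*y^2 - 4*y - 6, -12*x + 4*y + 4*z - 4)
At (-2, 1, -2): (20, -6, 16).

(20, -6, 16)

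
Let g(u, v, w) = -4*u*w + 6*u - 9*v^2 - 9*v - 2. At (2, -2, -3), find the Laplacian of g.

-18

∂²g/∂u² = 0
∂²g/∂v² = -18
∂²g/∂w² = 0
∇²g = -18
At (2, -2, -3): -18.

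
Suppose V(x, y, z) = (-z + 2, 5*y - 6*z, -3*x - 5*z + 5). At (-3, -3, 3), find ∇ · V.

0

∂V₁/∂x = 0
∂V₂/∂y = 5
∂V₃/∂z = -5
∇·V = 0
At (-3, -3, 3): 0.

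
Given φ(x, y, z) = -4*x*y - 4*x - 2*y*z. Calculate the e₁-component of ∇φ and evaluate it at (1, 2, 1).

-12

(∇φ)_1 = ∂φ/∂x = -4*y - 4
At (1, 2, 1): -12.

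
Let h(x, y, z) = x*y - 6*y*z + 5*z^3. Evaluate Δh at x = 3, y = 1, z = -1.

∂²h/∂x² = 0
∂²h/∂y² = 0
∂²h/∂z² = 30*z
∇²h = 30*z
At (3, 1, -1): -30.

-30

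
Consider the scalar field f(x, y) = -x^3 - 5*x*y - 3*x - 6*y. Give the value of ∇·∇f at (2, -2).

∂²f/∂x² = -6*x
∂²f/∂y² = 0
∇²f = -6*x
At (2, -2): -12.

-12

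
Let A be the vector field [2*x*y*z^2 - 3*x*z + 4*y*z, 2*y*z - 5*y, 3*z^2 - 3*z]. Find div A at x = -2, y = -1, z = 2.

-6

∂A₁/∂x = 2*y*z^2 - 3*z
∂A₂/∂y = 2*z - 5
∂A₃/∂z = 6*z - 3
∇·A = 2*y*z^2 + 5*z - 8
At (-2, -1, 2): -6.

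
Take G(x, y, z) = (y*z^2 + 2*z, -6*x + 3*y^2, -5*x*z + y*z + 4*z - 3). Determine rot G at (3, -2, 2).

(∇×G)₁ = ∂G₃/∂y − ∂G₂/∂z = z
(∇×G)₂ = ∂G₁/∂z − ∂G₃/∂x = 2*y*z + 5*z + 2
(∇×G)₃ = ∂G₂/∂x − ∂G₁/∂y = -z^2 - 6
∇×G = (z, 2*y*z + 5*z + 2, -z^2 - 6)
At (3, -2, 2): (2, 4, -10).

(2, 4, -10)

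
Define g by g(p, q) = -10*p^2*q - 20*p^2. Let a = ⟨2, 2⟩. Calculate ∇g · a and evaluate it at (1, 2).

-180

∂g/∂p = -20*p*q - 40*p
∂g/∂q = -10*p^2
∇g at (1, 2) = (-80, -10)
∇g · a = (-80)(2) + (-10)(2) = -180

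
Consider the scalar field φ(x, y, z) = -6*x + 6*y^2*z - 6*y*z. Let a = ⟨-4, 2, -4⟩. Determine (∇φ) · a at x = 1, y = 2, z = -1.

-60

∂φ/∂x = -6
∂φ/∂y = 12*y*z - 6*z
∂φ/∂z = 6*y^2 - 6*y
∇φ at (1, 2, -1) = (-6, -18, 12)
∇φ · a = (-6)(-4) + (-18)(2) + (12)(-4) = -60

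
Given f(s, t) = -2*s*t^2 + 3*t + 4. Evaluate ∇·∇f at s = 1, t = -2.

-4

∂²f/∂s² = 0
∂²f/∂t² = -4*s
∇²f = -4*s
At (1, -2): -4.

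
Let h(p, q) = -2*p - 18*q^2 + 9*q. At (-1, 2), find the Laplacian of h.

∂²h/∂p² = 0
∂²h/∂q² = -36
∇²h = -36
At (-1, 2): -36.

-36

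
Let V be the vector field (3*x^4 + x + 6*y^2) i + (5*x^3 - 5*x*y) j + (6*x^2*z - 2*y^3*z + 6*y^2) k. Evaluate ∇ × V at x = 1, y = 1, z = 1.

(6, -12, -2)

(∇×V)₁ = ∂V₃/∂y − ∂V₂/∂z = -6*y^2*z + 12*y
(∇×V)₂ = ∂V₁/∂z − ∂V₃/∂x = -12*x*z
(∇×V)₃ = ∂V₂/∂x − ∂V₁/∂y = 15*x^2 - 17*y
∇×V = (-6*y^2*z + 12*y, -12*x*z, 15*x^2 - 17*y)
At (1, 1, 1): (6, -12, -2).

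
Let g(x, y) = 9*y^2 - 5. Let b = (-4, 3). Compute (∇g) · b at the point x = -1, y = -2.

∂g/∂x = 0
∂g/∂y = 18*y
∇g at (-1, -2) = (0, -36)
∇g · b = (0)(-4) + (-36)(3) = -108

-108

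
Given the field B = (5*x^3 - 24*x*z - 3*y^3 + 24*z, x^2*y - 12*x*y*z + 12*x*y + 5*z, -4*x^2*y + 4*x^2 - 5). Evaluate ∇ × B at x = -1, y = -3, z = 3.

(∇×B)₁ = ∂B₃/∂y − ∂B₂/∂z = -4*x^2 + 12*x*y - 5
(∇×B)₂ = ∂B₁/∂z − ∂B₃/∂x = 8*x*y - 32*x + 24
(∇×B)₃ = ∂B₂/∂x − ∂B₁/∂y = 2*x*y + 9*y^2 - 12*y*z + 12*y
∇×B = (-4*x^2 + 12*x*y - 5, 8*x*y - 32*x + 24, 2*x*y + 9*y^2 - 12*y*z + 12*y)
At (-1, -3, 3): (27, 80, 159).

(27, 80, 159)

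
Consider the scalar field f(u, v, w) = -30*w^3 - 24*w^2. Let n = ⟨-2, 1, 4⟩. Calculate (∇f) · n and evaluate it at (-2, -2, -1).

-168

∂f/∂u = 0
∂f/∂v = 0
∂f/∂w = -90*w^2 - 48*w
∇f at (-2, -2, -1) = (0, 0, -42)
∇f · n = (0)(-2) + (0)(1) + (-42)(4) = -168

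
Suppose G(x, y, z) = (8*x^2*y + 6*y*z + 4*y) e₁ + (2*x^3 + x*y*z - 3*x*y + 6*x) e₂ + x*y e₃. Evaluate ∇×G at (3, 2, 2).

(-3, 10, -30)

(∇×G)₁ = ∂G₃/∂y − ∂G₂/∂z = -x*y + x
(∇×G)₂ = ∂G₁/∂z − ∂G₃/∂x = 5*y
(∇×G)₃ = ∂G₂/∂x − ∂G₁/∂y = -2*x^2 + y*z - 3*y - 6*z + 2
∇×G = (-x*y + x, 5*y, -2*x^2 + y*z - 3*y - 6*z + 2)
At (3, 2, 2): (-3, 10, -30).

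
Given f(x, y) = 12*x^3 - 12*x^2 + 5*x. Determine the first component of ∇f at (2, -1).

101

(∇f)_1 = ∂f/∂x = 36*x^2 - 24*x + 5
At (2, -1): 101.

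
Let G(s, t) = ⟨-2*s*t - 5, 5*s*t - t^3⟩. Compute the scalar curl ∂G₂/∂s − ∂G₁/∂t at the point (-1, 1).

3

∂G₂/∂s = 5*t
∂G₁/∂t = -2*s
Scalar curl = 2*s + 5*t
At (-1, 1): 3.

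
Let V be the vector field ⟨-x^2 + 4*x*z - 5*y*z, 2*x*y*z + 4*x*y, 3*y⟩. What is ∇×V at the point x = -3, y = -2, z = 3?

(∇×V)₁ = ∂V₃/∂y − ∂V₂/∂z = -2*x*y + 3
(∇×V)₂ = ∂V₁/∂z − ∂V₃/∂x = 4*x - 5*y
(∇×V)₃ = ∂V₂/∂x − ∂V₁/∂y = 2*y*z + 4*y + 5*z
∇×V = (-2*x*y + 3, 4*x - 5*y, 2*y*z + 4*y + 5*z)
At (-3, -2, 3): (-9, -2, -5).

(-9, -2, -5)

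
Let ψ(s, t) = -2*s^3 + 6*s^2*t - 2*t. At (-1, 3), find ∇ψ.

(-42, 4)

∂ψ/∂s = -6*s^2 + 12*s*t
∂ψ/∂t = 6*s^2 - 2
∇ψ = (-6*s^2 + 12*s*t, 6*s^2 - 2)
At (-1, 3): (-42, 4).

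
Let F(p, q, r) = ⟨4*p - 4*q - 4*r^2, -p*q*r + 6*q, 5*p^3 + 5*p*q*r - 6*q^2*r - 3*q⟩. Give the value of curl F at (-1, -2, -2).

(-39, -19, 0)

(∇×F)₁ = ∂F₃/∂q − ∂F₂/∂r = p*q + 5*p*r - 12*q*r - 3
(∇×F)₂ = ∂F₁/∂r − ∂F₃/∂p = -15*p^2 - 5*q*r - 8*r
(∇×F)₃ = ∂F₂/∂p − ∂F₁/∂q = -q*r + 4
∇×F = (p*q + 5*p*r - 12*q*r - 3, -15*p^2 - 5*q*r - 8*r, -q*r + 4)
At (-1, -2, -2): (-39, -19, 0).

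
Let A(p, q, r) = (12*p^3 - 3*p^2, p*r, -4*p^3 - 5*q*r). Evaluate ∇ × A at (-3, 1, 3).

(-12, 108, 3)

(∇×A)₁ = ∂A₃/∂q − ∂A₂/∂r = -p - 5*r
(∇×A)₂ = ∂A₁/∂r − ∂A₃/∂p = 12*p^2
(∇×A)₃ = ∂A₂/∂p − ∂A₁/∂q = r
∇×A = (-p - 5*r, 12*p^2, r)
At (-3, 1, 3): (-12, 108, 3).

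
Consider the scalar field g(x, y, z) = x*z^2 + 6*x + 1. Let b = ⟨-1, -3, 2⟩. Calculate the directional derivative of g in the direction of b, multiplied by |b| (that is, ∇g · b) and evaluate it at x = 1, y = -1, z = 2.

∂g/∂x = z^2 + 6
∂g/∂y = 0
∂g/∂z = 2*x*z
∇g at (1, -1, 2) = (10, 0, 4)
∇g · b = (10)(-1) + (0)(-3) + (4)(2) = -2

-2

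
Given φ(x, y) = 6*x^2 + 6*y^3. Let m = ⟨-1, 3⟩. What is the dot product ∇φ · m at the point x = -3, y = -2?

∂φ/∂x = 12*x
∂φ/∂y = 18*y^2
∇φ at (-3, -2) = (-36, 72)
∇φ · m = (-36)(-1) + (72)(3) = 252

252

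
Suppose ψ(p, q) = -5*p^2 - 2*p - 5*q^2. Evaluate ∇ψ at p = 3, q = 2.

∂ψ/∂p = -10*p - 2
∂ψ/∂q = -10*q
∇ψ = (-10*p - 2, -10*q)
At (3, 2): (-32, -20).

(-32, -20)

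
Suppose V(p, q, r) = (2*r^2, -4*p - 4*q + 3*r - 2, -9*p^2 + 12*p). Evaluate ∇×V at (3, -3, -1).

(-3, 38, -4)

(∇×V)₁ = ∂V₃/∂q − ∂V₂/∂r = -3
(∇×V)₂ = ∂V₁/∂r − ∂V₃/∂p = 18*p + 4*r - 12
(∇×V)₃ = ∂V₂/∂p − ∂V₁/∂q = -4
∇×V = (-3, 18*p + 4*r - 12, -4)
At (3, -3, -1): (-3, 38, -4).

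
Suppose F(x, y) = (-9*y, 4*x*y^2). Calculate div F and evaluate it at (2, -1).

∂F₁/∂x = 0
∂F₂/∂y = 8*x*y
∇·F = 8*x*y
At (2, -1): -16.

-16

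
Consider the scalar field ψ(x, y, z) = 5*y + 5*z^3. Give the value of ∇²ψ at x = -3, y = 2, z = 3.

∂²ψ/∂x² = 0
∂²ψ/∂y² = 0
∂²ψ/∂z² = 30*z
∇²ψ = 30*z
At (-3, 2, 3): 90.

90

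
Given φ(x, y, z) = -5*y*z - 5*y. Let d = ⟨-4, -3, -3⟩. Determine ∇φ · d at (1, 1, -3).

∂φ/∂x = 0
∂φ/∂y = -5*z - 5
∂φ/∂z = -5*y
∇φ at (1, 1, -3) = (0, 10, -5)
∇φ · d = (0)(-4) + (10)(-3) + (-5)(-3) = -15

-15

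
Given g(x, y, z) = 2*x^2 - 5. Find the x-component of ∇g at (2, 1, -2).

8

(∇g)_1 = ∂g/∂x = 4*x
At (2, 1, -2): 8.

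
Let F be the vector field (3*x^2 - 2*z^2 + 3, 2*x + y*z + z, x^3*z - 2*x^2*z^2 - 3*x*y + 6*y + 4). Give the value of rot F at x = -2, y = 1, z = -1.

(10, 11, 2)

(∇×F)₁ = ∂F₃/∂y − ∂F₂/∂z = -3*x - y + 5
(∇×F)₂ = ∂F₁/∂z − ∂F₃/∂x = -3*x^2*z + 4*x*z^2 + 3*y - 4*z
(∇×F)₃ = ∂F₂/∂x − ∂F₁/∂y = 2
∇×F = (-3*x - y + 5, -3*x^2*z + 4*x*z^2 + 3*y - 4*z, 2)
At (-2, 1, -1): (10, 11, 2).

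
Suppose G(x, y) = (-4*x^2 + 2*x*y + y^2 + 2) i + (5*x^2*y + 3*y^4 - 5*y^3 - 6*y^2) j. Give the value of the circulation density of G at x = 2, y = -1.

∂G₂/∂x = 10*x*y
∂G₁/∂y = 2*x + 2*y
Scalar curl = 10*x*y - 2*x - 2*y
At (2, -1): -22.

-22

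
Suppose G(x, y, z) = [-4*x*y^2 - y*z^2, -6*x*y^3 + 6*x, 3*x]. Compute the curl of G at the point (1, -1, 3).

(0, 3, 13)

(∇×G)₁ = ∂G₃/∂y − ∂G₂/∂z = 0
(∇×G)₂ = ∂G₁/∂z − ∂G₃/∂x = -2*y*z - 3
(∇×G)₃ = ∂G₂/∂x − ∂G₁/∂y = 8*x*y - 6*y^3 + z^2 + 6
∇×G = (0, -2*y*z - 3, 8*x*y - 6*y^3 + z^2 + 6)
At (1, -1, 3): (0, 3, 13).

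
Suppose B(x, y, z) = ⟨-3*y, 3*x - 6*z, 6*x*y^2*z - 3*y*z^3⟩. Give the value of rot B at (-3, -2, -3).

(-129, 72, 6)

(∇×B)₁ = ∂B₃/∂y − ∂B₂/∂z = 12*x*y*z - 3*z^3 + 6
(∇×B)₂ = ∂B₁/∂z − ∂B₃/∂x = -6*y^2*z
(∇×B)₃ = ∂B₂/∂x − ∂B₁/∂y = 6
∇×B = (12*x*y*z - 3*z^3 + 6, -6*y^2*z, 6)
At (-3, -2, -3): (-129, 72, 6).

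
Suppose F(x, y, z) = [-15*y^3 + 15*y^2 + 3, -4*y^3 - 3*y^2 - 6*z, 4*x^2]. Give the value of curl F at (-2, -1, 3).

(∇×F)₁ = ∂F₃/∂y − ∂F₂/∂z = 6
(∇×F)₂ = ∂F₁/∂z − ∂F₃/∂x = -8*x
(∇×F)₃ = ∂F₂/∂x − ∂F₁/∂y = 45*y^2 - 30*y
∇×F = (6, -8*x, 45*y^2 - 30*y)
At (-2, -1, 3): (6, 16, 75).

(6, 16, 75)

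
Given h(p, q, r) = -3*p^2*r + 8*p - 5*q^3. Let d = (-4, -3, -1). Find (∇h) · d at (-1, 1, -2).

64

∂h/∂p = -6*p*r + 8
∂h/∂q = -15*q^2
∂h/∂r = -3*p^2
∇h at (-1, 1, -2) = (-4, -15, -3)
∇h · d = (-4)(-4) + (-15)(-3) + (-3)(-1) = 64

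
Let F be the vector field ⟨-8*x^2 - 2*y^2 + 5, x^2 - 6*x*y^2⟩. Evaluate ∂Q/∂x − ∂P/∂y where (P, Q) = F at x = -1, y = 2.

-18

∂F₂/∂x = 2*x - 6*y^2
∂F₁/∂y = -4*y
Scalar curl = 2*x - 6*y^2 + 4*y
At (-1, 2): -18.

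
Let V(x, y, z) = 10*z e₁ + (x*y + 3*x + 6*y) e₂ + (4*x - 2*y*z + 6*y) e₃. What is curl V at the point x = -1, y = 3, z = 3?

(0, 6, 6)

(∇×V)₁ = ∂V₃/∂y − ∂V₂/∂z = -2*z + 6
(∇×V)₂ = ∂V₁/∂z − ∂V₃/∂x = 6
(∇×V)₃ = ∂V₂/∂x − ∂V₁/∂y = y + 3
∇×V = (-2*z + 6, 6, y + 3)
At (-1, 3, 3): (0, 6, 6).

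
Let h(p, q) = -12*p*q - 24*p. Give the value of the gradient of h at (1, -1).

(-12, -12)

∂h/∂p = -12*q - 24
∂h/∂q = -12*p
∇h = (-12*q - 24, -12*p)
At (1, -1): (-12, -12).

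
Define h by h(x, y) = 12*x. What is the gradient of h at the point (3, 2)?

(12, 0)

∂h/∂x = 12
∂h/∂y = 0
∇h = (12, 0)
At (3, 2): (12, 0).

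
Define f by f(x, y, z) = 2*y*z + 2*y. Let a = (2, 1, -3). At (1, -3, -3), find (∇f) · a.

14

∂f/∂x = 0
∂f/∂y = 2*z + 2
∂f/∂z = 2*y
∇f at (1, -3, -3) = (0, -4, -6)
∇f · a = (0)(2) + (-4)(1) + (-6)(-3) = 14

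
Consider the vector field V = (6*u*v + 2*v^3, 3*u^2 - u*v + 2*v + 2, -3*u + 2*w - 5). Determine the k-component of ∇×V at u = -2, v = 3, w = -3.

-57

(∇×V)_3 = ∂V₂/∂u − ∂V₁/∂v
= 6*u - v − (6*u + 6*v^2)
= -6*v^2 - v
At (-2, 3, -3): -57.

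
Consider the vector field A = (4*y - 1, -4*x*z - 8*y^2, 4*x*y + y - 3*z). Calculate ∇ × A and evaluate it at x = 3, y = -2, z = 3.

(∇×A)₁ = ∂A₃/∂y − ∂A₂/∂z = 8*x + 1
(∇×A)₂ = ∂A₁/∂z − ∂A₃/∂x = -4*y
(∇×A)₃ = ∂A₂/∂x − ∂A₁/∂y = -4*z - 4
∇×A = (8*x + 1, -4*y, -4*z - 4)
At (3, -2, 3): (25, 8, -16).

(25, 8, -16)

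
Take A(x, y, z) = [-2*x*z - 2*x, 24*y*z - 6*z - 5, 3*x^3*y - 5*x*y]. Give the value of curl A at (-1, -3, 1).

(∇×A)₁ = ∂A₃/∂y − ∂A₂/∂z = 3*x^3 - 5*x - 24*y + 6
(∇×A)₂ = ∂A₁/∂z − ∂A₃/∂x = -9*x^2*y - 2*x + 5*y
(∇×A)₃ = ∂A₂/∂x − ∂A₁/∂y = 0
∇×A = (3*x^3 - 5*x - 24*y + 6, -9*x^2*y - 2*x + 5*y, 0)
At (-1, -3, 1): (80, 14, 0).

(80, 14, 0)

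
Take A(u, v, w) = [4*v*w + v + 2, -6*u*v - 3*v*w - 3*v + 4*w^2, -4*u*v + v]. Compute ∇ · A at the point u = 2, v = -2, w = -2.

-9

∂A₁/∂u = 0
∂A₂/∂v = -6*u - 3*w - 3
∂A₃/∂w = 0
∇·A = -6*u - 3*w - 3
At (2, -2, -2): -9.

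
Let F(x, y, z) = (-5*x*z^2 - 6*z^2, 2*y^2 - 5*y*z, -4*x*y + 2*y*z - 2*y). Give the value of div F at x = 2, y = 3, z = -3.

-12

∂F₁/∂x = -5*z^2
∂F₂/∂y = 4*y - 5*z
∂F₃/∂z = 2*y
∇·F = 6*y - 5*z^2 - 5*z
At (2, 3, -3): -12.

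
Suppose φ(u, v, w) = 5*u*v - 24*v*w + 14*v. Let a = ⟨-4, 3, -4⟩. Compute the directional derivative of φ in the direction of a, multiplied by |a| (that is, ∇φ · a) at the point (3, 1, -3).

379

∂φ/∂u = 5*v
∂φ/∂v = 5*u - 24*w + 14
∂φ/∂w = -24*v
∇φ at (3, 1, -3) = (5, 101, -24)
∇φ · a = (5)(-4) + (101)(3) + (-24)(-4) = 379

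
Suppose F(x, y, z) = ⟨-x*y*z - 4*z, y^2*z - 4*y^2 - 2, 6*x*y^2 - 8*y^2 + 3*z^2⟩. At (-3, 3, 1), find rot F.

(∇×F)₁ = ∂F₃/∂y − ∂F₂/∂z = 12*x*y - y^2 - 16*y
(∇×F)₂ = ∂F₁/∂z − ∂F₃/∂x = -x*y - 6*y^2 - 4
(∇×F)₃ = ∂F₂/∂x − ∂F₁/∂y = x*z
∇×F = (12*x*y - y^2 - 16*y, -x*y - 6*y^2 - 4, x*z)
At (-3, 3, 1): (-165, -49, -3).

(-165, -49, -3)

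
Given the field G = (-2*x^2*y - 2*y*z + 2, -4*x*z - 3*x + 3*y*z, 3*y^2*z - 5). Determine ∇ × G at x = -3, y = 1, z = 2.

(-3, -2, 11)

(∇×G)₁ = ∂G₃/∂y − ∂G₂/∂z = 4*x + 6*y*z - 3*y
(∇×G)₂ = ∂G₁/∂z − ∂G₃/∂x = -2*y
(∇×G)₃ = ∂G₂/∂x − ∂G₁/∂y = 2*x^2 - 2*z - 3
∇×G = (4*x + 6*y*z - 3*y, -2*y, 2*x^2 - 2*z - 3)
At (-3, 1, 2): (-3, -2, 11).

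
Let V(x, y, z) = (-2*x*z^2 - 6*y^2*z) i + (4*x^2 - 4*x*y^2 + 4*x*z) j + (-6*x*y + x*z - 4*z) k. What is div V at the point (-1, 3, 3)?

∂V₁/∂x = -2*z^2
∂V₂/∂y = -8*x*y
∂V₃/∂z = x - 4
∇·V = -8*x*y + x - 2*z^2 - 4
At (-1, 3, 3): 1.

1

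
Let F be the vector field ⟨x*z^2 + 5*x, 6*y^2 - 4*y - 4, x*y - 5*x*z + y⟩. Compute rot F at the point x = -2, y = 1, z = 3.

(-1, 2, 0)

(∇×F)₁ = ∂F₃/∂y − ∂F₂/∂z = x + 1
(∇×F)₂ = ∂F₁/∂z − ∂F₃/∂x = 2*x*z - y + 5*z
(∇×F)₃ = ∂F₂/∂x − ∂F₁/∂y = 0
∇×F = (x + 1, 2*x*z - y + 5*z, 0)
At (-2, 1, 3): (-1, 2, 0).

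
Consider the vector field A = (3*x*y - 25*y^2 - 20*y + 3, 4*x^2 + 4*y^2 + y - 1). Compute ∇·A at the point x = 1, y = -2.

∂A₁/∂x = 3*y
∂A₂/∂y = 8*y + 1
∇·A = 11*y + 1
At (1, -2): -21.

-21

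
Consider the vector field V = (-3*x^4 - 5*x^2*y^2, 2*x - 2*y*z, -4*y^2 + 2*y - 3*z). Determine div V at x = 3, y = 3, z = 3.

∂V₁/∂x = -12*x^3 - 10*x*y^2
∂V₂/∂y = -2*z
∂V₃/∂z = -3
∇·V = -12*x^3 - 10*x*y^2 - 2*z - 3
At (3, 3, 3): -603.

-603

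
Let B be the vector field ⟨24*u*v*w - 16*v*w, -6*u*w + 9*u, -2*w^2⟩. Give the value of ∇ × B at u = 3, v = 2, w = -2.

(18, 112, 133)

(∇×B)₁ = ∂B₃/∂v − ∂B₂/∂w = 6*u
(∇×B)₂ = ∂B₁/∂w − ∂B₃/∂u = 24*u*v - 16*v
(∇×B)₃ = ∂B₂/∂u − ∂B₁/∂v = -24*u*w + 10*w + 9
∇×B = (6*u, 24*u*v - 16*v, -24*u*w + 10*w + 9)
At (3, 2, -2): (18, 112, 133).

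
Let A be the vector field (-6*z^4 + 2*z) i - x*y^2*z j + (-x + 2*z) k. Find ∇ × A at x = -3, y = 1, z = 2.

(∇×A)₁ = ∂A₃/∂y − ∂A₂/∂z = x*y^2
(∇×A)₂ = ∂A₁/∂z − ∂A₃/∂x = -24*z^3 + 3
(∇×A)₃ = ∂A₂/∂x − ∂A₁/∂y = -y^2*z
∇×A = (x*y^2, -24*z^3 + 3, -y^2*z)
At (-3, 1, 2): (-3, -189, -2).

(-3, -189, -2)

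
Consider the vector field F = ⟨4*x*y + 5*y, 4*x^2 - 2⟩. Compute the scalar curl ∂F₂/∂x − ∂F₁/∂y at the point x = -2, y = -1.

-13

∂F₂/∂x = 8*x
∂F₁/∂y = 4*x + 5
Scalar curl = 4*x - 5
At (-2, -1): -13.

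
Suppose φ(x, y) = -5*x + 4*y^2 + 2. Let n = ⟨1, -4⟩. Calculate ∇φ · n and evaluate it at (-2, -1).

27

∂φ/∂x = -5
∂φ/∂y = 8*y
∇φ at (-2, -1) = (-5, -8)
∇φ · n = (-5)(1) + (-8)(-4) = 27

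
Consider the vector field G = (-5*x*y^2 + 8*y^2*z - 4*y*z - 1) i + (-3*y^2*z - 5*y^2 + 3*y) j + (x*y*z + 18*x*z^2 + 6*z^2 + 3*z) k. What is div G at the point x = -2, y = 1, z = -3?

∂G₁/∂x = -5*y^2
∂G₂/∂y = -6*y*z - 10*y + 3
∂G₃/∂z = x*y + 36*x*z + 12*z + 3
∇·G = x*y + 36*x*z - 5*y^2 - 6*y*z - 10*y + 12*z + 6
At (-2, 1, -3): 187.

187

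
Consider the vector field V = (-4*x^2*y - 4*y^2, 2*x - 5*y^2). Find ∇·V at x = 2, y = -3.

∂V₁/∂x = -8*x*y
∂V₂/∂y = -10*y
∇·V = -8*x*y - 10*y
At (2, -3): 78.

78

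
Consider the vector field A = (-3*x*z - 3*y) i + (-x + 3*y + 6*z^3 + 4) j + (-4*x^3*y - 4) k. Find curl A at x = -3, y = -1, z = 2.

(∇×A)₁ = ∂A₃/∂y − ∂A₂/∂z = -4*x^3 - 18*z^2
(∇×A)₂ = ∂A₁/∂z − ∂A₃/∂x = 12*x^2*y - 3*x
(∇×A)₃ = ∂A₂/∂x − ∂A₁/∂y = 2
∇×A = (-4*x^3 - 18*z^2, 12*x^2*y - 3*x, 2)
At (-3, -1, 2): (36, -99, 2).

(36, -99, 2)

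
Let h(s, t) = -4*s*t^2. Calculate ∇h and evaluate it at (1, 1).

∂h/∂s = -4*t^2
∂h/∂t = -8*s*t
∇h = (-4*t^2, -8*s*t)
At (1, 1): (-4, -8).

(-4, -8)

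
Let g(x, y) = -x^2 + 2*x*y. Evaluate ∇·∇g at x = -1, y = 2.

∂²g/∂x² = -2
∂²g/∂y² = 0
∇²g = -2
At (-1, 2): -2.

-2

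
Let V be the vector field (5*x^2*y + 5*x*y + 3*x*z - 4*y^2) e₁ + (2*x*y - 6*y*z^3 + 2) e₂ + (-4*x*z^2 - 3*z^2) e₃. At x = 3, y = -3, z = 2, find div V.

∂V₁/∂x = 10*x*y + 5*y + 3*z
∂V₂/∂y = 2*x - 6*z^3
∂V₃/∂z = -8*x*z - 6*z
∇·V = 10*x*y - 8*x*z + 2*x + 5*y - 6*z^3 - 3*z
At (3, -3, 2): -201.

-201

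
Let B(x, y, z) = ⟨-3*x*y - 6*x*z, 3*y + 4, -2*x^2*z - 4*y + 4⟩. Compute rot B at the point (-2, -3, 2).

(∇×B)₁ = ∂B₃/∂y − ∂B₂/∂z = -4
(∇×B)₂ = ∂B₁/∂z − ∂B₃/∂x = 4*x*z - 6*x
(∇×B)₃ = ∂B₂/∂x − ∂B₁/∂y = 3*x
∇×B = (-4, 4*x*z - 6*x, 3*x)
At (-2, -3, 2): (-4, -4, -6).

(-4, -4, -6)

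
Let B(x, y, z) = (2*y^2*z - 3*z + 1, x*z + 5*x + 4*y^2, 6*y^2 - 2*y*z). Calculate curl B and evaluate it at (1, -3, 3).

(-43, 15, 44)

(∇×B)₁ = ∂B₃/∂y − ∂B₂/∂z = -x + 12*y - 2*z
(∇×B)₂ = ∂B₁/∂z − ∂B₃/∂x = 2*y^2 - 3
(∇×B)₃ = ∂B₂/∂x − ∂B₁/∂y = -4*y*z + z + 5
∇×B = (-x + 12*y - 2*z, 2*y^2 - 3, -4*y*z + z + 5)
At (1, -3, 3): (-43, 15, 44).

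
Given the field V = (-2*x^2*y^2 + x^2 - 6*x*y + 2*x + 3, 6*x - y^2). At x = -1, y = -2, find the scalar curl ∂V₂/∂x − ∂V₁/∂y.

-8

∂V₂/∂x = 6
∂V₁/∂y = -4*x^2*y - 6*x
Scalar curl = 4*x^2*y + 6*x + 6
At (-1, -2): -8.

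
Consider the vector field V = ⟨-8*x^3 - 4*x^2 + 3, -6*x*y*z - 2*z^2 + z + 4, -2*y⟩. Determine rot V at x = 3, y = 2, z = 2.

(∇×V)₁ = ∂V₃/∂y − ∂V₂/∂z = 6*x*y + 4*z - 3
(∇×V)₂ = ∂V₁/∂z − ∂V₃/∂x = 0
(∇×V)₃ = ∂V₂/∂x − ∂V₁/∂y = -6*y*z
∇×V = (6*x*y + 4*z - 3, 0, -6*y*z)
At (3, 2, 2): (41, 0, -24).

(41, 0, -24)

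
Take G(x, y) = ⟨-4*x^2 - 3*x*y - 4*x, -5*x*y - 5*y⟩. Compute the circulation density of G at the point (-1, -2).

7

∂G₂/∂x = -5*y
∂G₁/∂y = -3*x
Scalar curl = 3*x - 5*y
At (-1, -2): 7.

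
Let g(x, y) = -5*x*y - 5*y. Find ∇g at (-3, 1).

(-5, 10)

∂g/∂x = -5*y
∂g/∂y = -5*x - 5
∇g = (-5*y, -5*x - 5)
At (-3, 1): (-5, 10).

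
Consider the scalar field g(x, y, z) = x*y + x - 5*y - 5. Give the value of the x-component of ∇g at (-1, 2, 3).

3

(∇g)_1 = ∂g/∂x = y + 1
At (-1, 2, 3): 3.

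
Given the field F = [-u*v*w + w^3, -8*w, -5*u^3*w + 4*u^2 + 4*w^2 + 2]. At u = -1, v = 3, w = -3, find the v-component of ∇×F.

-7

(∇×F)_2 = ∂F₁/∂w − ∂F₃/∂u
= -u*v + 3*w^2 − (-15*u^2*w + 8*u)
= 15*u^2*w - u*v - 8*u + 3*w^2
At (-1, 3, -3): -7.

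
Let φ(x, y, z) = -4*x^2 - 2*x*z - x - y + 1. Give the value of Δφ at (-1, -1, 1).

-8

∂²φ/∂x² = -8
∂²φ/∂y² = 0
∂²φ/∂z² = 0
∇²φ = -8
At (-1, -1, 1): -8.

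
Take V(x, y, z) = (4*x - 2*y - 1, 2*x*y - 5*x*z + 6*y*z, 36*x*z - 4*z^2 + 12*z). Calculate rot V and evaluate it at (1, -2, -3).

(∇×V)₁ = ∂V₃/∂y − ∂V₂/∂z = 5*x - 6*y
(∇×V)₂ = ∂V₁/∂z − ∂V₃/∂x = -36*z
(∇×V)₃ = ∂V₂/∂x − ∂V₁/∂y = 2*y - 5*z + 2
∇×V = (5*x - 6*y, -36*z, 2*y - 5*z + 2)
At (1, -2, -3): (17, 108, 13).

(17, 108, 13)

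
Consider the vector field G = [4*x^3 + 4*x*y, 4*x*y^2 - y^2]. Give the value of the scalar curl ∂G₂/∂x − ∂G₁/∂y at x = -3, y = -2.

∂G₂/∂x = 4*y^2
∂G₁/∂y = 4*x
Scalar curl = -4*x + 4*y^2
At (-3, -2): 28.

28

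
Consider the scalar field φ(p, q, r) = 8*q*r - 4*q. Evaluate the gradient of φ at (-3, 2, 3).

(0, 20, 16)

∂φ/∂p = 0
∂φ/∂q = 8*r - 4
∂φ/∂r = 8*q
∇φ = (0, 8*r - 4, 8*q)
At (-3, 2, 3): (0, 20, 16).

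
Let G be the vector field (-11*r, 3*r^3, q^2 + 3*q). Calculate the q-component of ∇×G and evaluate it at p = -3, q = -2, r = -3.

-11

(∇×G)_2 = ∂G₁/∂r − ∂G₃/∂p
= -11 − (0)
= -11
At (-3, -2, -3): -11.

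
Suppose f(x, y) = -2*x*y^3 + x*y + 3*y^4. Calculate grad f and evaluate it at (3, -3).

(51, -483)

∂f/∂x = -2*y^3 + y
∂f/∂y = -6*x*y^2 + x + 12*y^3
∇f = (-2*y^3 + y, -6*x*y^2 + x + 12*y^3)
At (3, -3): (51, -483).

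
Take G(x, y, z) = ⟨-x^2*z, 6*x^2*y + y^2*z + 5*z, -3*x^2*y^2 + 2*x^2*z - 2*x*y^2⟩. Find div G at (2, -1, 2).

20

∂G₁/∂x = -2*x*z
∂G₂/∂y = 6*x^2 + 2*y*z
∂G₃/∂z = 2*x^2
∇·G = 8*x^2 - 2*x*z + 2*y*z
At (2, -1, 2): 20.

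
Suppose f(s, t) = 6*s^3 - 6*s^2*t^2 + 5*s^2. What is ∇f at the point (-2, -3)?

(268, 144)

∂f/∂s = 18*s^2 - 12*s*t^2 + 10*s
∂f/∂t = -12*s^2*t
∇f = (18*s^2 - 12*s*t^2 + 10*s, -12*s^2*t)
At (-2, -3): (268, 144).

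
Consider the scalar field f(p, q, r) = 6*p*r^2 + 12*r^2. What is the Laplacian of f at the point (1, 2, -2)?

36

∂²f/∂p² = 0
∂²f/∂q² = 0
∂²f/∂r² = 12*(p + 2)
∇²f = 12*p + 24
At (1, 2, -2): 36.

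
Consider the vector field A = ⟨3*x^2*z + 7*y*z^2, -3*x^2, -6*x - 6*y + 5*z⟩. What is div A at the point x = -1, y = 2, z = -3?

23

∂A₁/∂x = 6*x*z
∂A₂/∂y = 0
∂A₃/∂z = 5
∇·A = 6*x*z + 5
At (-1, 2, -3): 23.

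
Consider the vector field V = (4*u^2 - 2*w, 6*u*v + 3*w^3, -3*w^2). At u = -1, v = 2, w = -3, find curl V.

(-81, -2, 12)

(∇×V)₁ = ∂V₃/∂v − ∂V₂/∂w = -9*w^2
(∇×V)₂ = ∂V₁/∂w − ∂V₃/∂u = -2
(∇×V)₃ = ∂V₂/∂u − ∂V₁/∂v = 6*v
∇×V = (-9*w^2, -2, 6*v)
At (-1, 2, -3): (-81, -2, 12).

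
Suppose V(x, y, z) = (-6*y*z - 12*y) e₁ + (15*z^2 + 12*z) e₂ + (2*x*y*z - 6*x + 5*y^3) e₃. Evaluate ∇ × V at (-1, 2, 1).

(16, -10, 18)

(∇×V)₁ = ∂V₃/∂y − ∂V₂/∂z = 2*x*z + 15*y^2 - 30*z - 12
(∇×V)₂ = ∂V₁/∂z − ∂V₃/∂x = -2*y*z - 6*y + 6
(∇×V)₃ = ∂V₂/∂x − ∂V₁/∂y = 6*z + 12
∇×V = (2*x*z + 15*y^2 - 30*z - 12, -2*y*z - 6*y + 6, 6*z + 12)
At (-1, 2, 1): (16, -10, 18).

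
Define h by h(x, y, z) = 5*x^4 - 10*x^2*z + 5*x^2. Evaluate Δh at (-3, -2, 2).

510

∂²h/∂x² = 10*(6*x^2 - 2*z + 1)
∂²h/∂y² = 0
∂²h/∂z² = 0
∇²h = 60*x^2 - 20*z + 10
At (-3, -2, 2): 510.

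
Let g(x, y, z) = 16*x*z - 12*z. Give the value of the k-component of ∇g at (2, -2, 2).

20

(∇g)_3 = ∂g/∂z = 16*x - 12
At (2, -2, 2): 20.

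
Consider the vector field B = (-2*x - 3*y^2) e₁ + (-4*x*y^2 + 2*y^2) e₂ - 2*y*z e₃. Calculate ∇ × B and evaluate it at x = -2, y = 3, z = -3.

(6, 0, -18)

(∇×B)₁ = ∂B₃/∂y − ∂B₂/∂z = -2*z
(∇×B)₂ = ∂B₁/∂z − ∂B₃/∂x = 0
(∇×B)₃ = ∂B₂/∂x − ∂B₁/∂y = -4*y^2 + 6*y
∇×B = (-2*z, 0, -4*y^2 + 6*y)
At (-2, 3, -3): (6, 0, -18).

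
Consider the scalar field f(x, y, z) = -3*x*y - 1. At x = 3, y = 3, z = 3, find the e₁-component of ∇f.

(∇f)_1 = ∂f/∂x = -3*y
At (3, 3, 3): -9.

-9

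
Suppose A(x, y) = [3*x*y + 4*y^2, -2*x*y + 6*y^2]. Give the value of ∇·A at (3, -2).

-36

∂A₁/∂x = 3*y
∂A₂/∂y = -2*x + 12*y
∇·A = -2*x + 15*y
At (3, -2): -36.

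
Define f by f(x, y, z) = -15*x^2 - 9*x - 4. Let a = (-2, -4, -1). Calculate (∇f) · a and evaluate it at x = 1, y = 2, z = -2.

78

∂f/∂x = -30*x - 9
∂f/∂y = 0
∂f/∂z = 0
∇f at (1, 2, -2) = (-39, 0, 0)
∇f · a = (-39)(-2) + (0)(-4) + (0)(-1) = 78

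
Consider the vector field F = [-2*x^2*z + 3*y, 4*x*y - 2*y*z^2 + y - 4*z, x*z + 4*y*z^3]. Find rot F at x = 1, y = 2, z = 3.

(136, -5, 5)

(∇×F)₁ = ∂F₃/∂y − ∂F₂/∂z = 4*y*z + 4*z^3 + 4
(∇×F)₂ = ∂F₁/∂z − ∂F₃/∂x = -2*x^2 - z
(∇×F)₃ = ∂F₂/∂x − ∂F₁/∂y = 4*y - 3
∇×F = (4*y*z + 4*z^3 + 4, -2*x^2 - z, 4*y - 3)
At (1, 2, 3): (136, -5, 5).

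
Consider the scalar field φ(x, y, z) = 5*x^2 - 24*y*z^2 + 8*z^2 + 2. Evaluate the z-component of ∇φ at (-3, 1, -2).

(∇φ)_3 = ∂φ/∂z = -48*y*z + 16*z
At (-3, 1, -2): 64.

64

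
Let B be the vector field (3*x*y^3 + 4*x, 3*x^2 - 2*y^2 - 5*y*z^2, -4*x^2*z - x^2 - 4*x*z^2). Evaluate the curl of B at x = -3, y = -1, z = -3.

(30, 102, 9)

(∇×B)₁ = ∂B₃/∂y − ∂B₂/∂z = 10*y*z
(∇×B)₂ = ∂B₁/∂z − ∂B₃/∂x = 8*x*z + 2*x + 4*z^2
(∇×B)₃ = ∂B₂/∂x − ∂B₁/∂y = -9*x*y^2 + 6*x
∇×B = (10*y*z, 8*x*z + 2*x + 4*z^2, -9*x*y^2 + 6*x)
At (-3, -1, -3): (30, 102, 9).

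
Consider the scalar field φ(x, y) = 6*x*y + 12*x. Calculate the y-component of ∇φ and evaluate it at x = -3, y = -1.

(∇φ)_2 = ∂φ/∂y = 6*x
At (-3, -1): -18.

-18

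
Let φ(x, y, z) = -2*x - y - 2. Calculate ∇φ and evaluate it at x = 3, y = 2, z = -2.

∂φ/∂x = -2
∂φ/∂y = -1
∂φ/∂z = 0
∇φ = (-2, -1, 0)
At (3, 2, -2): (-2, -1, 0).

(-2, -1, 0)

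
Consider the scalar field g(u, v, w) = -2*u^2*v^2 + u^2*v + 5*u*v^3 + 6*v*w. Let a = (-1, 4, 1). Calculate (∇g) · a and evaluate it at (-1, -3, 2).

-365

∂g/∂u = -4*u*v^2 + 2*u*v + 5*v^3
∂g/∂v = -4*u^2*v + u^2 + 15*u*v^2 + 6*w
∂g/∂w = 6*v
∇g at (-1, -3, 2) = (-93, -110, -18)
∇g · a = (-93)(-1) + (-110)(4) + (-18)(1) = -365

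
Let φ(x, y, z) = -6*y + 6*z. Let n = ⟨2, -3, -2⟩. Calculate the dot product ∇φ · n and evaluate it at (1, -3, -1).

6

∂φ/∂x = 0
∂φ/∂y = -6
∂φ/∂z = 6
∇φ at (1, -3, -1) = (0, -6, 6)
∇φ · n = (0)(2) + (-6)(-3) + (6)(-2) = 6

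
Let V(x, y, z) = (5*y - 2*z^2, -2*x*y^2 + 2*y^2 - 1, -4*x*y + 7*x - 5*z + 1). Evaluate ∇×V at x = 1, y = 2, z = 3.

(-4, -11, -13)

(∇×V)₁ = ∂V₃/∂y − ∂V₂/∂z = -4*x
(∇×V)₂ = ∂V₁/∂z − ∂V₃/∂x = 4*y - 4*z - 7
(∇×V)₃ = ∂V₂/∂x − ∂V₁/∂y = -2*y^2 - 5
∇×V = (-4*x, 4*y - 4*z - 7, -2*y^2 - 5)
At (1, 2, 3): (-4, -11, -13).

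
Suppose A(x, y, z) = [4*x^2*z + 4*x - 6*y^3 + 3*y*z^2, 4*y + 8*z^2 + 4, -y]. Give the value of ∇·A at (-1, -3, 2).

∂A₁/∂x = 8*x*z + 4
∂A₂/∂y = 4
∂A₃/∂z = 0
∇·A = 8*x*z + 8
At (-1, -3, 2): -8.

-8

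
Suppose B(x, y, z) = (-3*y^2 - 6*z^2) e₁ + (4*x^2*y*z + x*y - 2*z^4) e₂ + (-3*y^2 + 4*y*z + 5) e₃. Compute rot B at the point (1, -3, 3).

(258, -36, -93)

(∇×B)₁ = ∂B₃/∂y − ∂B₂/∂z = -4*x^2*y - 6*y + 8*z^3 + 4*z
(∇×B)₂ = ∂B₁/∂z − ∂B₃/∂x = -12*z
(∇×B)₃ = ∂B₂/∂x − ∂B₁/∂y = 8*x*y*z + 7*y
∇×B = (-4*x^2*y - 6*y + 8*z^3 + 4*z, -12*z, 8*x*y*z + 7*y)
At (1, -3, 3): (258, -36, -93).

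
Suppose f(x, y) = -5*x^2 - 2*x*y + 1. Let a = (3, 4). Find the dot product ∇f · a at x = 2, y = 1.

-82

∂f/∂x = -10*x - 2*y
∂f/∂y = -2*x
∇f at (2, 1) = (-22, -4)
∇f · a = (-22)(3) + (-4)(4) = -82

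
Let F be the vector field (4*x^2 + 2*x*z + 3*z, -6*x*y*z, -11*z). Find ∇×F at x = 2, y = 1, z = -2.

(∇×F)₁ = ∂F₃/∂y − ∂F₂/∂z = 6*x*y
(∇×F)₂ = ∂F₁/∂z − ∂F₃/∂x = 2*x + 3
(∇×F)₃ = ∂F₂/∂x − ∂F₁/∂y = -6*y*z
∇×F = (6*x*y, 2*x + 3, -6*y*z)
At (2, 1, -2): (12, 7, 12).

(12, 7, 12)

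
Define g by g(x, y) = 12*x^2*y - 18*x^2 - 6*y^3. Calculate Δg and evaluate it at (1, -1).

-24

∂²g/∂x² = 12*(2*y - 3)
∂²g/∂y² = -36*y
∇²g = -12*y - 36
At (1, -1): -24.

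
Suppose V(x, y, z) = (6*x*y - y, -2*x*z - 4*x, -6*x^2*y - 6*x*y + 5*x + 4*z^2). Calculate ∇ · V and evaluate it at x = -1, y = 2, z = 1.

∂V₁/∂x = 6*y
∂V₂/∂y = 0
∂V₃/∂z = 8*z
∇·V = 6*y + 8*z
At (-1, 2, 1): 20.

20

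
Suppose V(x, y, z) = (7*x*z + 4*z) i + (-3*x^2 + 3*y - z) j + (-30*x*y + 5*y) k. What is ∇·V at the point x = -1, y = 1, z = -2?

∂V₁/∂x = 7*z
∂V₂/∂y = 3
∂V₃/∂z = 0
∇·V = 7*z + 3
At (-1, 1, -2): -11.

-11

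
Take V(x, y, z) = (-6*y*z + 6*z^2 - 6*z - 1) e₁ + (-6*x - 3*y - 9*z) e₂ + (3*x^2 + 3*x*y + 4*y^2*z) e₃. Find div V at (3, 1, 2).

∂V₁/∂x = 0
∂V₂/∂y = -3
∂V₃/∂z = 4*y^2
∇·V = 4*y^2 - 3
At (3, 1, 2): 1.

1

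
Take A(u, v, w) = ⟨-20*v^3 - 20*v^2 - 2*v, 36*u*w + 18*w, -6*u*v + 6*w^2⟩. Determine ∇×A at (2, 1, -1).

(∇×A)₁ = ∂A₃/∂v − ∂A₂/∂w = -42*u - 18
(∇×A)₂ = ∂A₁/∂w − ∂A₃/∂u = 6*v
(∇×A)₃ = ∂A₂/∂u − ∂A₁/∂v = 60*v^2 + 40*v + 36*w + 2
∇×A = (-42*u - 18, 6*v, 60*v^2 + 40*v + 36*w + 2)
At (2, 1, -1): (-102, 6, 66).

(-102, 6, 66)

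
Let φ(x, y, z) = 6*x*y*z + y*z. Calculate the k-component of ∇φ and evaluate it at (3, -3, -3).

-57

(∇φ)_3 = ∂φ/∂z = 6*x*y + y
At (3, -3, -3): -57.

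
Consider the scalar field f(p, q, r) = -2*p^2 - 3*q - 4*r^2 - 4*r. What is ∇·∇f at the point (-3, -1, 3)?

-12

∂²f/∂p² = -4
∂²f/∂q² = 0
∂²f/∂r² = -8
∇²f = -12
At (-3, -1, 3): -12.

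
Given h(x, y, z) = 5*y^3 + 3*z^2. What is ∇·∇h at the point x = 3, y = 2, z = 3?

∂²h/∂x² = 0
∂²h/∂y² = 30*y
∂²h/∂z² = 6
∇²h = 30*y + 6
At (3, 2, 3): 66.

66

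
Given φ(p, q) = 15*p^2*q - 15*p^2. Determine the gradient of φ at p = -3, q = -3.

(360, 135)

∂φ/∂p = 30*p*q - 30*p
∂φ/∂q = 15*p^2
∇φ = (30*p*q - 30*p, 15*p^2)
At (-3, -3): (360, 135).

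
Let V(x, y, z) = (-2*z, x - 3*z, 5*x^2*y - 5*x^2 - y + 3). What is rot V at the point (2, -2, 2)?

(∇×V)₁ = ∂V₃/∂y − ∂V₂/∂z = 5*x^2 + 2
(∇×V)₂ = ∂V₁/∂z − ∂V₃/∂x = -10*x*y + 10*x - 2
(∇×V)₃ = ∂V₂/∂x − ∂V₁/∂y = 1
∇×V = (5*x^2 + 2, -10*x*y + 10*x - 2, 1)
At (2, -2, 2): (22, 58, 1).

(22, 58, 1)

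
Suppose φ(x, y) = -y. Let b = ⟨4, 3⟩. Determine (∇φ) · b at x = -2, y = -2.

∂φ/∂x = 0
∂φ/∂y = -1
∇φ at (-2, -2) = (0, -1)
∇φ · b = (0)(4) + (-1)(3) = -3

-3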